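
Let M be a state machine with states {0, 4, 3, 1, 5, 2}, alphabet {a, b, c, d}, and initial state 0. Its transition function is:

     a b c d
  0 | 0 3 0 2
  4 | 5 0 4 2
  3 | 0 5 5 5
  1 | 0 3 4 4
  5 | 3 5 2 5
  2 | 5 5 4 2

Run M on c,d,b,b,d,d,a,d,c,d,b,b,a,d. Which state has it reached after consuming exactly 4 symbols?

5

0 → 0 → 2 → 5 → 5
After 4 symbols: 5.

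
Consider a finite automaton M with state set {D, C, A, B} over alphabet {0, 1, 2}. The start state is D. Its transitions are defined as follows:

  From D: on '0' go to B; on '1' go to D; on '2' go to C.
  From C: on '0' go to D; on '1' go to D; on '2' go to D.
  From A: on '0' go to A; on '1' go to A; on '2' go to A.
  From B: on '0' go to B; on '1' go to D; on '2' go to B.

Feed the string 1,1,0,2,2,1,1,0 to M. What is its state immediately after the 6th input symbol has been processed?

D

start at D
read '1': D → D
read '1': D → D
read '0': D → B
read '2': B → B
read '2': B → B
read '1': B → D
After 6 symbols: D.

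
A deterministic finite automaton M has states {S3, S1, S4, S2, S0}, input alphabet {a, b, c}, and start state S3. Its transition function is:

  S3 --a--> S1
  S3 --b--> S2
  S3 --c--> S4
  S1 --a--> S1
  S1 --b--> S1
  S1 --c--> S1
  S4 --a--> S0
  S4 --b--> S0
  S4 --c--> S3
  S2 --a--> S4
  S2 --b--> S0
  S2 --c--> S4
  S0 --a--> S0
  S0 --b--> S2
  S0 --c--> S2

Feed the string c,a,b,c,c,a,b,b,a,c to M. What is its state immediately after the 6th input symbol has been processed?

Trace: S3 -c-> S4 -a-> S0 -b-> S2 -c-> S4 -c-> S3 -a-> S1
After 6 symbols: S1.

S1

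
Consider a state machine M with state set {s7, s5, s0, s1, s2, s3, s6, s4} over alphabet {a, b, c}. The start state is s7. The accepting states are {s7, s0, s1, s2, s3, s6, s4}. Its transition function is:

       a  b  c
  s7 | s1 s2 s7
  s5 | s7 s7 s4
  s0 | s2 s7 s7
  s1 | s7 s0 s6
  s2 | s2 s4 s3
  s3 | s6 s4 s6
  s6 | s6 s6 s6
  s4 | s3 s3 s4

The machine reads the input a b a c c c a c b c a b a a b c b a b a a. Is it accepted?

Yes

s7 → s1 → s0 → s2 → s3 → s6 → s6 → s6 → s6 → s6 → s6 → s6 → s6 → s6 → s6 → s6 → s6 → s6 → s6 → s6 → s6 → s6
End state s6 is accepting.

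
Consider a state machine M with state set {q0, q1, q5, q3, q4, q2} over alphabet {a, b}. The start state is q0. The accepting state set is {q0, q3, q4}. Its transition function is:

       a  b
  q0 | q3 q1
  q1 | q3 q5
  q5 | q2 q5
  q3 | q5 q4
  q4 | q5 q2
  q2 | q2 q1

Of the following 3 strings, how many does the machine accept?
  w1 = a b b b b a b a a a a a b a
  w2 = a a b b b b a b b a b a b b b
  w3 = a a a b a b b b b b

w1: Trace: q0 -a-> q3 -b-> q4 -b-> q2 -b-> q1 -b-> q5 -a-> q2 -b-> q1 -a-> q3 -a-> q5 -a-> q2 -a-> q2 -a-> q2 -b-> q1 -a-> q3  → end q3, accepted
w2: Trace: q0 -a-> q3 -a-> q5 -b-> q5 -b-> q5 -b-> q5 -b-> q5 -a-> q2 -b-> q1 -b-> q5 -a-> q2 -b-> q1 -a-> q3 -b-> q4 -b-> q2 -b-> q1  → end q1, rejected
w3: Trace: q0 -a-> q3 -a-> q5 -a-> q2 -b-> q1 -a-> q3 -b-> q4 -b-> q2 -b-> q1 -b-> q5 -b-> q5  → end q5, rejected

1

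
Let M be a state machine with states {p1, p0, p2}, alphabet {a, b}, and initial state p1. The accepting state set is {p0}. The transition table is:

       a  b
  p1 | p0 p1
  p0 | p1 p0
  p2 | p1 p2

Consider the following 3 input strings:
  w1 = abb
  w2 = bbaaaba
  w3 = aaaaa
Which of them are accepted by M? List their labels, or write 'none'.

w1, w3

w1:
  start at p1
  read 'a': p1 → p0
  read 'b': p0 → p0
  read 'b': p0 → p0
  end p0, accepted
w2:
  start at p1
  read 'b': p1 → p1
  read 'b': p1 → p1
  read 'a': p1 → p0
  read 'a': p0 → p1
  read 'a': p1 → p0
  read 'b': p0 → p0
  read 'a': p0 → p1
  end p1, rejected
w3:
  start at p1
  read 'a': p1 → p0
  read 'a': p0 → p1
  read 'a': p1 → p0
  read 'a': p0 → p1
  read 'a': p1 → p0
  end p0, accepted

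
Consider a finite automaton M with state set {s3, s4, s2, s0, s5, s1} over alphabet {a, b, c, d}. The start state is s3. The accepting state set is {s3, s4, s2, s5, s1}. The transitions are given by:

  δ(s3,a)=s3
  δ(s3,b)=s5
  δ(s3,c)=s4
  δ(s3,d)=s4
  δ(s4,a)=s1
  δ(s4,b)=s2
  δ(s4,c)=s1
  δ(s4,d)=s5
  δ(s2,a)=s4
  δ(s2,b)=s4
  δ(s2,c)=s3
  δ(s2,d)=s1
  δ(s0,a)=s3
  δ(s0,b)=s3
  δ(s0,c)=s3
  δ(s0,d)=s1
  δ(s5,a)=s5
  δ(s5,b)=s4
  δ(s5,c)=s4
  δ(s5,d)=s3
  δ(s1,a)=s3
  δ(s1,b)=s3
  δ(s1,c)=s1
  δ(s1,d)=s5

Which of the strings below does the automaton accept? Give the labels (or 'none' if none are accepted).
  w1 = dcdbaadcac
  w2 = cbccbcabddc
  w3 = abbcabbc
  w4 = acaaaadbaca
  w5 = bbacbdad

w1, w2, w3, w4, w5

w1: s3 → s4 → s1 → s5 → s4 → s1 → s3 → s4 → s1 → s3 → s4  → end s4, accepted
w2: s3 → s4 → s2 → s3 → s4 → s2 → s3 → s3 → s5 → s3 → s4 → s1  → end s1, accepted
w3: s3 → s3 → s5 → s4 → s1 → s3 → s5 → s4 → s1  → end s1, accepted
w4: s3 → s3 → s4 → s1 → s3 → s3 → s3 → s4 → s2 → s4 → s1 → s3  → end s3, accepted
w5: s3 → s5 → s4 → s1 → s1 → s3 → s4 → s1 → s5  → end s5, accepted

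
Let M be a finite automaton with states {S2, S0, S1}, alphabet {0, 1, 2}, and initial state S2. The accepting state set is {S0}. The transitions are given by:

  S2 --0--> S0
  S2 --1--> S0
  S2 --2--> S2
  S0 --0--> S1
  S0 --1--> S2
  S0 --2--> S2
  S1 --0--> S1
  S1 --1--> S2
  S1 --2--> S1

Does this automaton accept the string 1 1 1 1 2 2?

start at S2
read '1': S2 → S0
read '1': S0 → S2
read '1': S2 → S0
read '1': S0 → S2
read '2': S2 → S2
read '2': S2 → S2
End state S2 is not accepting.

No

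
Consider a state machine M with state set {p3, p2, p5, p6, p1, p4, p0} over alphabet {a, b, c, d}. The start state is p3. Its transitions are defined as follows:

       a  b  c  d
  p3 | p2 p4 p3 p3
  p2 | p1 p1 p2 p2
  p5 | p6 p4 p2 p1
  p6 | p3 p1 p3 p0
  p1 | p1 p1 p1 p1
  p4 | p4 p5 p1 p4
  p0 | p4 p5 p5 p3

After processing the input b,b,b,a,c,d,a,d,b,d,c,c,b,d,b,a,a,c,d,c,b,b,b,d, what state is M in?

p3 → p4 → p5 → p4 → p4 → p1 → p1 → p1 → p1 → p1 → p1 → p1 → p1 → p1 → p1 → p1 → p1 → p1 → p1 → p1 → p1 → p1 → p1 → p1 → p1

p1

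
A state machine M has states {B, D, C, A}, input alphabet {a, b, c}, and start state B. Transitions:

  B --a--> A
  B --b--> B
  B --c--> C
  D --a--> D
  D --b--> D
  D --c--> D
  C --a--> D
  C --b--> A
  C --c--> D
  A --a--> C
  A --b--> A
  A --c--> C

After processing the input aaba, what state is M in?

Trace: B -a-> A -a-> C -b-> A -a-> C

C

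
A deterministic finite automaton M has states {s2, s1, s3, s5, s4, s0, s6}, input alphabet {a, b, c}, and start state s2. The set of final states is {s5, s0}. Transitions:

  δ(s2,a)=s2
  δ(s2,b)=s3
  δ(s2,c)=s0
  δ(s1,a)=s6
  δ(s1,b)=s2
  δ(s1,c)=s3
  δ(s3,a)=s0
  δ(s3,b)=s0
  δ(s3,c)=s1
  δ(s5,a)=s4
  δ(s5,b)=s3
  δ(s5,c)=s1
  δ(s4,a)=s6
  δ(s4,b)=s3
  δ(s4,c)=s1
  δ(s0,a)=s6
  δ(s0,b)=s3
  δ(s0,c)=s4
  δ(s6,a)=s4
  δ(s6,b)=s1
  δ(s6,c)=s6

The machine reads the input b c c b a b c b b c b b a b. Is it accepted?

No

start at s2
read 'b': s2 → s3
read 'c': s3 → s1
read 'c': s1 → s3
read 'b': s3 → s0
read 'a': s0 → s6
read 'b': s6 → s1
read 'c': s1 → s3
read 'b': s3 → s0
read 'b': s0 → s3
read 'c': s3 → s1
read 'b': s1 → s2
read 'b': s2 → s3
read 'a': s3 → s0
read 'b': s0 → s3
End state s3 is not accepting.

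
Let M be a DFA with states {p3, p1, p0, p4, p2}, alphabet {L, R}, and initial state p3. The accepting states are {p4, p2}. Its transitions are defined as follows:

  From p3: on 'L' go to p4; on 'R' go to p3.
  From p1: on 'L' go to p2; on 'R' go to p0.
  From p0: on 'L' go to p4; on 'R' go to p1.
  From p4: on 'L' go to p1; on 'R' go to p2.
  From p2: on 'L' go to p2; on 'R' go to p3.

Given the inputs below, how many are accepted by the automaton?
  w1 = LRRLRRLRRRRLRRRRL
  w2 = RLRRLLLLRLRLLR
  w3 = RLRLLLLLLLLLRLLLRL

2

w1: Trace: p3 -L-> p4 -R-> p2 -R-> p3 -L-> p4 -R-> p2 -R-> p3 -L-> p4 -R-> p2 -R-> p3 -R-> p3 -R-> p3 -L-> p4 -R-> p2 -R-> p3 -R-> p3 -R-> p3 -L-> p4  → end p4, accepted
w2: Trace: p3 -R-> p3 -L-> p4 -R-> p2 -R-> p3 -L-> p4 -L-> p1 -L-> p2 -L-> p2 -R-> p3 -L-> p4 -R-> p2 -L-> p2 -L-> p2 -R-> p3  → end p3, rejected
w3: Trace: p3 -R-> p3 -L-> p4 -R-> p2 -L-> p2 -L-> p2 -L-> p2 -L-> p2 -L-> p2 -L-> p2 -L-> p2 -L-> p2 -L-> p2 -R-> p3 -L-> p4 -L-> p1 -L-> p2 -R-> p3 -L-> p4  → end p4, accepted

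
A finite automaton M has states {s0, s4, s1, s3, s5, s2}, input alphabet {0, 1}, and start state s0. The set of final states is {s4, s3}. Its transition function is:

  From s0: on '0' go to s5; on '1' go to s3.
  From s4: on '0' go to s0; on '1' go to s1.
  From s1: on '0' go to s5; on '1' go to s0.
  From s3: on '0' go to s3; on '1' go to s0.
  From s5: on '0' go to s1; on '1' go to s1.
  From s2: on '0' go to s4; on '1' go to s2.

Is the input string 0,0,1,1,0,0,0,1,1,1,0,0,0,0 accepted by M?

start at s0
read '0': s0 → s5
read '0': s5 → s1
read '1': s1 → s0
read '1': s0 → s3
read '0': s3 → s3
read '0': s3 → s3
read '0': s3 → s3
read '1': s3 → s0
read '1': s0 → s3
read '1': s3 → s0
read '0': s0 → s5
read '0': s5 → s1
read '0': s1 → s5
read '0': s5 → s1
End state s1 is not accepting.

No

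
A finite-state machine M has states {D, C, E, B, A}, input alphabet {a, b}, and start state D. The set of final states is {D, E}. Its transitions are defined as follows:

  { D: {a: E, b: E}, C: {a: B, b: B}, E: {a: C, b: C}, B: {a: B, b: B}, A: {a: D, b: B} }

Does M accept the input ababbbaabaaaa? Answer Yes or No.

No

Trace: D -a-> E -b-> C -a-> B -b-> B -b-> B -b-> B -a-> B -a-> B -b-> B -a-> B -a-> B -a-> B -a-> B
End state B is not accepting.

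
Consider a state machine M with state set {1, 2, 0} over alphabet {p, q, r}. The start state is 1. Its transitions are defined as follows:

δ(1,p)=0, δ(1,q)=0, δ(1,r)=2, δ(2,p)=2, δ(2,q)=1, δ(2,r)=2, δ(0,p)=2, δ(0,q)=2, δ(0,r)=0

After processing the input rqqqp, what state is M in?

1 → 2 → 1 → 0 → 2 → 2

2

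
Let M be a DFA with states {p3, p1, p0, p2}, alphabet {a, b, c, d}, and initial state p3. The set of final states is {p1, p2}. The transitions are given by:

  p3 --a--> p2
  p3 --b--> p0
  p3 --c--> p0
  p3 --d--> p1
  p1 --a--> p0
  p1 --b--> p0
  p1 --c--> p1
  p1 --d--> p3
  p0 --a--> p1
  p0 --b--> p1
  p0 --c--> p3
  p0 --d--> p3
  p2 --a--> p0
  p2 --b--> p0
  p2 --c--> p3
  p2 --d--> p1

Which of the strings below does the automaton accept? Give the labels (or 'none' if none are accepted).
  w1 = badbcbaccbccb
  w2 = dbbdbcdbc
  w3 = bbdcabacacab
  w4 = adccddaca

w1, w4

w1: p3 → p0 → p1 → p3 → p0 → p3 → p0 → p1 → p1 → p1 → p0 → p3 → p0 → p1  → end p1, accepted
w2: p3 → p1 → p0 → p1 → p3 → p0 → p3 → p1 → p0 → p3  → end p3, rejected
w3: p3 → p0 → p1 → p3 → p0 → p1 → p0 → p1 → p1 → p0 → p3 → p2 → p0  → end p0, rejected
w4: p3 → p2 → p1 → p1 → p1 → p3 → p1 → p0 → p3 → p2  → end p2, accepted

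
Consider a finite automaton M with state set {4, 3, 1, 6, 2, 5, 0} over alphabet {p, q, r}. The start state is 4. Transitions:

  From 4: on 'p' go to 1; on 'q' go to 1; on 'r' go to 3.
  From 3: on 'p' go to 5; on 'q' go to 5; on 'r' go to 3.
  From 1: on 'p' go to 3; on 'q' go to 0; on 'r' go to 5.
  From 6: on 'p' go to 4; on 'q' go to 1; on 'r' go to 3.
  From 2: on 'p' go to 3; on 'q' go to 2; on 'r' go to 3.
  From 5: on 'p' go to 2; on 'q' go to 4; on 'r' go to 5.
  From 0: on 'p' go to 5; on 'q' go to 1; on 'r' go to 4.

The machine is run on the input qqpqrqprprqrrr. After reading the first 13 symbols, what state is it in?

3

Trace: 4 -q-> 1 -q-> 0 -p-> 5 -q-> 4 -r-> 3 -q-> 5 -p-> 2 -r-> 3 -p-> 5 -r-> 5 -q-> 4 -r-> 3 -r-> 3
After 13 symbols: 3.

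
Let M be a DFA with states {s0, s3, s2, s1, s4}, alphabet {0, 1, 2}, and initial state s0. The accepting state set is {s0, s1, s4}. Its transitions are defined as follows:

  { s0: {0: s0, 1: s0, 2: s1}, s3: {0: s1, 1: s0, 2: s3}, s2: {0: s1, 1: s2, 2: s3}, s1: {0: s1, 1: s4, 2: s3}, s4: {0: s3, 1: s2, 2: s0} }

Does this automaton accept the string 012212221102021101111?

Yes

s0 → s0 → s0 → s1 → s3 → s0 → s1 → s3 → s3 → s0 → s0 → s0 → s1 → s1 → s3 → s0 → s0 → s0 → s0 → s0 → s0 → s0
End state s0 is accepting.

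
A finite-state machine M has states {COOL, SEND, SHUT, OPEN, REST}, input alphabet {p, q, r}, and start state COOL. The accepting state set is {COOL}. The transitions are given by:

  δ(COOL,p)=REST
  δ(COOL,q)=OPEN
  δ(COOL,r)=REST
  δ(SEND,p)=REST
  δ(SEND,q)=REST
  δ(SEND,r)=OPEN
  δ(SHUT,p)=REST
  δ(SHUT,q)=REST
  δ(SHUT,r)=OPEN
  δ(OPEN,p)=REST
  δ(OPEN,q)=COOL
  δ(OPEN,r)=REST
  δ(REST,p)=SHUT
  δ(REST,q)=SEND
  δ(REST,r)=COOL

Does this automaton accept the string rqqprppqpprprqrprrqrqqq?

Yes

start at COOL
read 'r': COOL → REST
read 'q': REST → SEND
read 'q': SEND → REST
read 'p': REST → SHUT
read 'r': SHUT → OPEN
read 'p': OPEN → REST
read 'p': REST → SHUT
read 'q': SHUT → REST
read 'p': REST → SHUT
read 'p': SHUT → REST
read 'r': REST → COOL
read 'p': COOL → REST
read 'r': REST → COOL
read 'q': COOL → OPEN
read 'r': OPEN → REST
read 'p': REST → SHUT
read 'r': SHUT → OPEN
read 'r': OPEN → REST
read 'q': REST → SEND
read 'r': SEND → OPEN
read 'q': OPEN → COOL
read 'q': COOL → OPEN
read 'q': OPEN → COOL
End state COOL is accepting.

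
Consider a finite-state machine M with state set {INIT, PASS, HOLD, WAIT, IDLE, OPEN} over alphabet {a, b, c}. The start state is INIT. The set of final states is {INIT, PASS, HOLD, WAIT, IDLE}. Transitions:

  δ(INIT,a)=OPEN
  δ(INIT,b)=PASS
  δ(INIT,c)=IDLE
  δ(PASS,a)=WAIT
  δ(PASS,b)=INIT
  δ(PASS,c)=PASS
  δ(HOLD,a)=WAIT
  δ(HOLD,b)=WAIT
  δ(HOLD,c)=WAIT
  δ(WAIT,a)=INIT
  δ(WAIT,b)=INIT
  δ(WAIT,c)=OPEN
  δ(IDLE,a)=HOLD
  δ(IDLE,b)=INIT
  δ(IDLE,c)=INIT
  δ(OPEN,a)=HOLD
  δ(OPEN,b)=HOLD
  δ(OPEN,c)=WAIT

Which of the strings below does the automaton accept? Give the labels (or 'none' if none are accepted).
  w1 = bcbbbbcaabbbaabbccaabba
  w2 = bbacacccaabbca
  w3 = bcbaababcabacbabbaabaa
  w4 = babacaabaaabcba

w1: Trace: INIT -b-> PASS -c-> PASS -b-> INIT -b-> PASS -b-> INIT -b-> PASS -c-> PASS -a-> WAIT -a-> INIT -b-> PASS -b-> INIT -b-> PASS -a-> WAIT -a-> INIT -b-> PASS -b-> INIT -c-> IDLE -c-> INIT -a-> OPEN -a-> HOLD -b-> WAIT -b-> INIT -a-> OPEN  → end OPEN, rejected
w2: Trace: INIT -b-> PASS -b-> INIT -a-> OPEN -c-> WAIT -a-> INIT -c-> IDLE -c-> INIT -c-> IDLE -a-> HOLD -a-> WAIT -b-> INIT -b-> PASS -c-> PASS -a-> WAIT  → end WAIT, accepted
w3: Trace: INIT -b-> PASS -c-> PASS -b-> INIT -a-> OPEN -a-> HOLD -b-> WAIT -a-> INIT -b-> PASS -c-> PASS -a-> WAIT -b-> INIT -a-> OPEN -c-> WAIT -b-> INIT -a-> OPEN -b-> HOLD -b-> WAIT -a-> INIT -a-> OPEN -b-> HOLD -a-> WAIT -a-> INIT  → end INIT, accepted
w4: Trace: INIT -b-> PASS -a-> WAIT -b-> INIT -a-> OPEN -c-> WAIT -a-> INIT -a-> OPEN -b-> HOLD -a-> WAIT -a-> INIT -a-> OPEN -b-> HOLD -c-> WAIT -b-> INIT -a-> OPEN  → end OPEN, rejected

w2, w3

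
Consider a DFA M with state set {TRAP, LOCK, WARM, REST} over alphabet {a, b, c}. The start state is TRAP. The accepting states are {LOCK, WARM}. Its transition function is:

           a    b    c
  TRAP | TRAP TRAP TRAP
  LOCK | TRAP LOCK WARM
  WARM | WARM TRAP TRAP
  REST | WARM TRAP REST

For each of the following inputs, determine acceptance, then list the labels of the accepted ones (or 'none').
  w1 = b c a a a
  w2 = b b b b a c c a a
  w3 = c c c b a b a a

w1: Trace: TRAP -b-> TRAP -c-> TRAP -a-> TRAP -a-> TRAP -a-> TRAP  → end TRAP, rejected
w2: Trace: TRAP -b-> TRAP -b-> TRAP -b-> TRAP -b-> TRAP -a-> TRAP -c-> TRAP -c-> TRAP -a-> TRAP -a-> TRAP  → end TRAP, rejected
w3: Trace: TRAP -c-> TRAP -c-> TRAP -c-> TRAP -b-> TRAP -a-> TRAP -b-> TRAP -a-> TRAP -a-> TRAP  → end TRAP, rejected

none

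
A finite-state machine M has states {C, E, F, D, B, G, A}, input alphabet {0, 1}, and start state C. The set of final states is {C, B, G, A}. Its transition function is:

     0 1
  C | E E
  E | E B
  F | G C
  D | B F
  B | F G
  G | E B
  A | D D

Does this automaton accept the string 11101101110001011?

No

start at C
read '1': C → E
read '1': E → B
read '1': B → G
read '0': G → E
read '1': E → B
read '1': B → G
read '0': G → E
read '1': E → B
read '1': B → G
read '1': G → B
read '0': B → F
read '0': F → G
read '0': G → E
read '1': E → B
read '0': B → F
read '1': F → C
read '1': C → E
End state E is not accepting.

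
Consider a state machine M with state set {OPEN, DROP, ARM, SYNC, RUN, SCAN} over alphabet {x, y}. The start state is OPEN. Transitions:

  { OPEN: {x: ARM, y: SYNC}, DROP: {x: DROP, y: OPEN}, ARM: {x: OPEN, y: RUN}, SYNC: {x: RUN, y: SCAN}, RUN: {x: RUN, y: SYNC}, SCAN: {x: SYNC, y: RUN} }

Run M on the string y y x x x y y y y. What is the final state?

start at OPEN
read 'y': OPEN → SYNC
read 'y': SYNC → SCAN
read 'x': SCAN → SYNC
read 'x': SYNC → RUN
read 'x': RUN → RUN
read 'y': RUN → SYNC
read 'y': SYNC → SCAN
read 'y': SCAN → RUN
read 'y': RUN → SYNC

SYNC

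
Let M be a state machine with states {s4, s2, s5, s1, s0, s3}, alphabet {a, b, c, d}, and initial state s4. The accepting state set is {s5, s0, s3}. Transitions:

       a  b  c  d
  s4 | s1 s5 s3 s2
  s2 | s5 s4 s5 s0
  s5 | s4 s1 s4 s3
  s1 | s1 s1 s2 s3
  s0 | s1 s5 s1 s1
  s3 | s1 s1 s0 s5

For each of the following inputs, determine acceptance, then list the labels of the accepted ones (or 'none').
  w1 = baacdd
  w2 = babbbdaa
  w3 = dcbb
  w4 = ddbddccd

w4

w1:
  start at s4
  read 'b': s4 → s5
  read 'a': s5 → s4
  read 'a': s4 → s1
  read 'c': s1 → s2
  read 'd': s2 → s0
  read 'd': s0 → s1
  end s1, rejected
w2:
  start at s4
  read 'b': s4 → s5
  read 'a': s5 → s4
  read 'b': s4 → s5
  read 'b': s5 → s1
  read 'b': s1 → s1
  read 'd': s1 → s3
  read 'a': s3 → s1
  read 'a': s1 → s1
  end s1, rejected
w3:
  start at s4
  read 'd': s4 → s2
  read 'c': s2 → s5
  read 'b': s5 → s1
  read 'b': s1 → s1
  end s1, rejected
w4:
  start at s4
  read 'd': s4 → s2
  read 'd': s2 → s0
  read 'b': s0 → s5
  read 'd': s5 → s3
  read 'd': s3 → s5
  read 'c': s5 → s4
  read 'c': s4 → s3
  read 'd': s3 → s5
  end s5, accepted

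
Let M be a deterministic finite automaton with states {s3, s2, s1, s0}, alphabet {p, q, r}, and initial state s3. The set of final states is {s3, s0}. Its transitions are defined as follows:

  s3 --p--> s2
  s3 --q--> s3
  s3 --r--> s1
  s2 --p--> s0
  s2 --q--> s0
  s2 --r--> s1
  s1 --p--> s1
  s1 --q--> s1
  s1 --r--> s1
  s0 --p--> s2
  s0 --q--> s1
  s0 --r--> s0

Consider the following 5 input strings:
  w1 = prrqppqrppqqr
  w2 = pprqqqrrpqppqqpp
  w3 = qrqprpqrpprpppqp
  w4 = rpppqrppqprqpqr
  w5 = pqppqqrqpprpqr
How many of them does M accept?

0

w1: Trace: s3 -p-> s2 -r-> s1 -r-> s1 -q-> s1 -p-> s1 -p-> s1 -q-> s1 -r-> s1 -p-> s1 -p-> s1 -q-> s1 -q-> s1 -r-> s1  → end s1, rejected
w2: Trace: s3 -p-> s2 -p-> s0 -r-> s0 -q-> s1 -q-> s1 -q-> s1 -r-> s1 -r-> s1 -p-> s1 -q-> s1 -p-> s1 -p-> s1 -q-> s1 -q-> s1 -p-> s1 -p-> s1  → end s1, rejected
w3: Trace: s3 -q-> s3 -r-> s1 -q-> s1 -p-> s1 -r-> s1 -p-> s1 -q-> s1 -r-> s1 -p-> s1 -p-> s1 -r-> s1 -p-> s1 -p-> s1 -p-> s1 -q-> s1 -p-> s1  → end s1, rejected
w4: Trace: s3 -r-> s1 -p-> s1 -p-> s1 -p-> s1 -q-> s1 -r-> s1 -p-> s1 -p-> s1 -q-> s1 -p-> s1 -r-> s1 -q-> s1 -p-> s1 -q-> s1 -r-> s1  → end s1, rejected
w5: Trace: s3 -p-> s2 -q-> s0 -p-> s2 -p-> s0 -q-> s1 -q-> s1 -r-> s1 -q-> s1 -p-> s1 -p-> s1 -r-> s1 -p-> s1 -q-> s1 -r-> s1  → end s1, rejected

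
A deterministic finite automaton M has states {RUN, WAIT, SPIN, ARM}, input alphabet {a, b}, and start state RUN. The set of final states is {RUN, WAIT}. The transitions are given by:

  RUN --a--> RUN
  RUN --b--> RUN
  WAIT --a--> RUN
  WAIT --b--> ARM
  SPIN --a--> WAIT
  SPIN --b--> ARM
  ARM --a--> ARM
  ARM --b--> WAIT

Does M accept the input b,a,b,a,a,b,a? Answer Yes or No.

RUN → RUN → RUN → RUN → RUN → RUN → RUN → RUN
End state RUN is accepting.

Yes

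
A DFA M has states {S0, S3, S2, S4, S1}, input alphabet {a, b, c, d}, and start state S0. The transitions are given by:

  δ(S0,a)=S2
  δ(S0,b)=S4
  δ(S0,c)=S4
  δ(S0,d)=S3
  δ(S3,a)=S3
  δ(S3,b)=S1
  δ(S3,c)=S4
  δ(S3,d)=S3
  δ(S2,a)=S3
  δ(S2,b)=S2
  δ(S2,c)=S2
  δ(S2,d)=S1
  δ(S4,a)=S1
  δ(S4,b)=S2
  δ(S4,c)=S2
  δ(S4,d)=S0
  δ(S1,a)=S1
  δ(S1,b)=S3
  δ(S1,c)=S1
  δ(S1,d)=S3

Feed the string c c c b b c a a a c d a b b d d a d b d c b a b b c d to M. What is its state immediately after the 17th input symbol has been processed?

S3

start at S0
read 'c': S0 → S4
read 'c': S4 → S2
read 'c': S2 → S2
read 'b': S2 → S2
read 'b': S2 → S2
read 'c': S2 → S2
read 'a': S2 → S3
read 'a': S3 → S3
read 'a': S3 → S3
read 'c': S3 → S4
read 'd': S4 → S0
read 'a': S0 → S2
read 'b': S2 → S2
read 'b': S2 → S2
read 'd': S2 → S1
read 'd': S1 → S3
read 'a': S3 → S3
After 17 symbols: S3.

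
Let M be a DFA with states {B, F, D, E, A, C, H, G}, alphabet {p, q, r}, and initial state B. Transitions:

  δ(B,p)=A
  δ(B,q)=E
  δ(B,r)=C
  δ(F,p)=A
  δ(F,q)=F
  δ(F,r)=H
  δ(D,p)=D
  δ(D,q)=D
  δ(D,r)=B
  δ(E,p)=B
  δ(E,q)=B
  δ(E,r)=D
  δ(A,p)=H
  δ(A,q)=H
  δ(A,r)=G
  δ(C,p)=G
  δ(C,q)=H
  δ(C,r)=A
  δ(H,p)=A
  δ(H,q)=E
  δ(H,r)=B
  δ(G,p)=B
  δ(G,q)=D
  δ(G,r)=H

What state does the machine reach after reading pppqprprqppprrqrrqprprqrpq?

D

start at B
read 'p': B → A
read 'p': A → H
read 'p': H → A
read 'q': A → H
read 'p': H → A
read 'r': A → G
read 'p': G → B
read 'r': B → C
read 'q': C → H
read 'p': H → A
read 'p': A → H
read 'p': H → A
read 'r': A → G
read 'r': G → H
read 'q': H → E
read 'r': E → D
read 'r': D → B
read 'q': B → E
read 'p': E → B
read 'r': B → C
read 'p': C → G
read 'r': G → H
read 'q': H → E
read 'r': E → D
read 'p': D → D
read 'q': D → D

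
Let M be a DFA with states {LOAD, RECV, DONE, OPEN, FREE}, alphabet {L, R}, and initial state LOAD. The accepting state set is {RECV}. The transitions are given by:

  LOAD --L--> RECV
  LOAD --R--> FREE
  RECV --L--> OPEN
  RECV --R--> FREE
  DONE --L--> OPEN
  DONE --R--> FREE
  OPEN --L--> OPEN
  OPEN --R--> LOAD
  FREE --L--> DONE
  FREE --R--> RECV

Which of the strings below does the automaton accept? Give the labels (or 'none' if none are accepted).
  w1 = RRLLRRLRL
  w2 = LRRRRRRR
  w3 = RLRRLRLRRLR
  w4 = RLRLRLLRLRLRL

w1:
  start at LOAD
  read 'R': LOAD → FREE
  read 'R': FREE → RECV
  read 'L': RECV → OPEN
  read 'L': OPEN → OPEN
  read 'R': OPEN → LOAD
  read 'R': LOAD → FREE
  read 'L': FREE → DONE
  read 'R': DONE → FREE
  read 'L': FREE → DONE
  end DONE, rejected
w2:
  start at LOAD
  read 'L': LOAD → RECV
  read 'R': RECV → FREE
  read 'R': FREE → RECV
  read 'R': RECV → FREE
  read 'R': FREE → RECV
  read 'R': RECV → FREE
  read 'R': FREE → RECV
  read 'R': RECV → FREE
  end FREE, rejected
w3:
  start at LOAD
  read 'R': LOAD → FREE
  read 'L': FREE → DONE
  read 'R': DONE → FREE
  read 'R': FREE → RECV
  read 'L': RECV → OPEN
  read 'R': OPEN → LOAD
  read 'L': LOAD → RECV
  read 'R': RECV → FREE
  read 'R': FREE → RECV
  read 'L': RECV → OPEN
  read 'R': OPEN → LOAD
  end LOAD, rejected
w4:
  start at LOAD
  read 'R': LOAD → FREE
  read 'L': FREE → DONE
  read 'R': DONE → FREE
  read 'L': FREE → DONE
  read 'R': DONE → FREE
  read 'L': FREE → DONE
  read 'L': DONE → OPEN
  read 'R': OPEN → LOAD
  read 'L': LOAD → RECV
  read 'R': RECV → FREE
  read 'L': FREE → DONE
  read 'R': DONE → FREE
  read 'L': FREE → DONE
  end DONE, rejected

none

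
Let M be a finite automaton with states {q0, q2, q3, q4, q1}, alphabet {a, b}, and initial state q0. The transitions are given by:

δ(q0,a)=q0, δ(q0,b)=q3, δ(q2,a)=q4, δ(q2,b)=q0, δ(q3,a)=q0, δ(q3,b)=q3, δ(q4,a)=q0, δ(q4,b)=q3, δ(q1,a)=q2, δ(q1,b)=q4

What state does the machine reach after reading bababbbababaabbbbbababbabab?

start at q0
read 'b': q0 → q3
read 'a': q3 → q0
read 'b': q0 → q3
read 'a': q3 → q0
read 'b': q0 → q3
read 'b': q3 → q3
read 'b': q3 → q3
read 'a': q3 → q0
read 'b': q0 → q3
read 'a': q3 → q0
read 'b': q0 → q3
read 'a': q3 → q0
read 'a': q0 → q0
read 'b': q0 → q3
read 'b': q3 → q3
read 'b': q3 → q3
read 'b': q3 → q3
read 'b': q3 → q3
read 'a': q3 → q0
read 'b': q0 → q3
read 'a': q3 → q0
read 'b': q0 → q3
read 'b': q3 → q3
read 'a': q3 → q0
read 'b': q0 → q3
read 'a': q3 → q0
read 'b': q0 → q3

q3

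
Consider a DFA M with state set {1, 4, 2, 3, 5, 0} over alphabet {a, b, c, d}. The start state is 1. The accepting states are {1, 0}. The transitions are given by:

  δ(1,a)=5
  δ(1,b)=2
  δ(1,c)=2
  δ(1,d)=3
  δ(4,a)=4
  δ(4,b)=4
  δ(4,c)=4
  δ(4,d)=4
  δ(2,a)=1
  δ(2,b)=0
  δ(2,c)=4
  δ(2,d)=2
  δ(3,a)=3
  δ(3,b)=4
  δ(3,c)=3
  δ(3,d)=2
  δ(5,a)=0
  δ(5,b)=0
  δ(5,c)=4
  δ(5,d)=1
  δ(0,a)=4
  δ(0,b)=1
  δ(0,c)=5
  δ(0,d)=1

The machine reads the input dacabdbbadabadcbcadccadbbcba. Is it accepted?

1 → 3 → 3 → 3 → 3 → 4 → 4 → 4 → 4 → 4 → 4 → 4 → 4 → 4 → 4 → 4 → 4 → 4 → 4 → 4 → 4 → 4 → 4 → 4 → 4 → 4 → 4 → 4 → 4
End state 4 is not accepting.

No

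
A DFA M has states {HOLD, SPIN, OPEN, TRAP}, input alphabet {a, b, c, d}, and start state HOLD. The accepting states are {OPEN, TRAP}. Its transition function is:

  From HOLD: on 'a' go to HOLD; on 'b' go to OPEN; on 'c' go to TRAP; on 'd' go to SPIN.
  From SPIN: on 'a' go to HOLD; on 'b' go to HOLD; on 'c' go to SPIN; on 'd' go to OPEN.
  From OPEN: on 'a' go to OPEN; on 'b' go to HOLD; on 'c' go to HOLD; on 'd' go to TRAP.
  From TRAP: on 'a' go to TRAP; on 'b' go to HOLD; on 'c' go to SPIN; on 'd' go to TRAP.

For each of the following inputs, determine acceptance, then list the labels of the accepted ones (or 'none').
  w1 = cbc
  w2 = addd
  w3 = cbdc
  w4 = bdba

w1:
  start at HOLD
  read 'c': HOLD → TRAP
  read 'b': TRAP → HOLD
  read 'c': HOLD → TRAP
  end TRAP, accepted
w2:
  start at HOLD
  read 'a': HOLD → HOLD
  read 'd': HOLD → SPIN
  read 'd': SPIN → OPEN
  read 'd': OPEN → TRAP
  end TRAP, accepted
w3:
  start at HOLD
  read 'c': HOLD → TRAP
  read 'b': TRAP → HOLD
  read 'd': HOLD → SPIN
  read 'c': SPIN → SPIN
  end SPIN, rejected
w4:
  start at HOLD
  read 'b': HOLD → OPEN
  read 'd': OPEN → TRAP
  read 'b': TRAP → HOLD
  read 'a': HOLD → HOLD
  end HOLD, rejected

w1, w2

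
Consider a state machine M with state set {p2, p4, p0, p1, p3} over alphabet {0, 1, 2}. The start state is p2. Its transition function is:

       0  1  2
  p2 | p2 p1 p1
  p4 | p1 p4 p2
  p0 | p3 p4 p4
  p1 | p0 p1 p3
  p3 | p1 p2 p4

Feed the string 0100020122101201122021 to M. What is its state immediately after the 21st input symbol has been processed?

p3

Trace: p2 -0-> p2 -1-> p1 -0-> p0 -0-> p3 -0-> p1 -2-> p3 -0-> p1 -1-> p1 -2-> p3 -2-> p4 -1-> p4 -0-> p1 -1-> p1 -2-> p3 -0-> p1 -1-> p1 -1-> p1 -2-> p3 -2-> p4 -0-> p1 -2-> p3
After 21 symbols: p3.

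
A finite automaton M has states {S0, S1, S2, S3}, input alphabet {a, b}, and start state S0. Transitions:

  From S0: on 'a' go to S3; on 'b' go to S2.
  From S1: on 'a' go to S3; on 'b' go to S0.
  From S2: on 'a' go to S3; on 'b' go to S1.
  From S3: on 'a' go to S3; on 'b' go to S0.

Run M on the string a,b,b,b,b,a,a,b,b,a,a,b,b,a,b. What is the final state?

S0

start at S0
read 'a': S0 → S3
read 'b': S3 → S0
read 'b': S0 → S2
read 'b': S2 → S1
read 'b': S1 → S0
read 'a': S0 → S3
read 'a': S3 → S3
read 'b': S3 → S0
read 'b': S0 → S2
read 'a': S2 → S3
read 'a': S3 → S3
read 'b': S3 → S0
read 'b': S0 → S2
read 'a': S2 → S3
read 'b': S3 → S0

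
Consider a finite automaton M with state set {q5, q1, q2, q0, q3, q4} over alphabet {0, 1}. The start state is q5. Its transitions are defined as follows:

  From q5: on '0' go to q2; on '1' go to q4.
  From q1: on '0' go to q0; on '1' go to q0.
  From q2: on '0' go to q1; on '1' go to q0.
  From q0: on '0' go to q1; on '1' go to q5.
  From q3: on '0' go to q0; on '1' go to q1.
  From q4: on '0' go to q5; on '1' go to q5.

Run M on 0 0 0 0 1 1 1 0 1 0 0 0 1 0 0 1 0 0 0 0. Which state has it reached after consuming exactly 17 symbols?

Trace: q5 -0-> q2 -0-> q1 -0-> q0 -0-> q1 -1-> q0 -1-> q5 -1-> q4 -0-> q5 -1-> q4 -0-> q5 -0-> q2 -0-> q1 -1-> q0 -0-> q1 -0-> q0 -1-> q5 -0-> q2
After 17 symbols: q2.

q2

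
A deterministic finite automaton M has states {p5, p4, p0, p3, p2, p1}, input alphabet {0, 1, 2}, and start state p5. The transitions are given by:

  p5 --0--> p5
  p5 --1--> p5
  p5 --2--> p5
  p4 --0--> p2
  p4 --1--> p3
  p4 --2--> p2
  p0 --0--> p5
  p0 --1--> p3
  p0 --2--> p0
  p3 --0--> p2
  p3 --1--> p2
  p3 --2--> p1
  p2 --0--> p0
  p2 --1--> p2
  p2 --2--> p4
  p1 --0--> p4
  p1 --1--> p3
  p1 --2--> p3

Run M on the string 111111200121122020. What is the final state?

p5

Trace: p5 -1-> p5 -1-> p5 -1-> p5 -1-> p5 -1-> p5 -1-> p5 -2-> p5 -0-> p5 -0-> p5 -1-> p5 -2-> p5 -1-> p5 -1-> p5 -2-> p5 -2-> p5 -0-> p5 -2-> p5 -0-> p5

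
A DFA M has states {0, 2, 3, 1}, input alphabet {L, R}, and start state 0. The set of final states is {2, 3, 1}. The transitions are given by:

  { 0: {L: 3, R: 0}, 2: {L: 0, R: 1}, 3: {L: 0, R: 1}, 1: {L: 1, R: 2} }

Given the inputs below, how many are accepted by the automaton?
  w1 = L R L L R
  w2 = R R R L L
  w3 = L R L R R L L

w1: 0 → 3 → 1 → 1 → 1 → 2  → end 2, accepted
w2: 0 → 0 → 0 → 0 → 3 → 0  → end 0, rejected
w3: 0 → 3 → 1 → 1 → 2 → 1 → 1 → 1  → end 1, accepted

2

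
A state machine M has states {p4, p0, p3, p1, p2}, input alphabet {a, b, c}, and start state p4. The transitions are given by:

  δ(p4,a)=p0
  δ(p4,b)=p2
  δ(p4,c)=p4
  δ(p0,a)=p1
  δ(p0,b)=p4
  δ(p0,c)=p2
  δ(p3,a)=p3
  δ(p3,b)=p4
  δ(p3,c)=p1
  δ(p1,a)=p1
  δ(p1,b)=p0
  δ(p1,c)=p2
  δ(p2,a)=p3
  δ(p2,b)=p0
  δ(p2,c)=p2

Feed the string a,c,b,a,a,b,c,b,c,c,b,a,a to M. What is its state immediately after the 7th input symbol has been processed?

p4 → p0 → p2 → p0 → p1 → p1 → p0 → p2
After 7 symbols: p2.

p2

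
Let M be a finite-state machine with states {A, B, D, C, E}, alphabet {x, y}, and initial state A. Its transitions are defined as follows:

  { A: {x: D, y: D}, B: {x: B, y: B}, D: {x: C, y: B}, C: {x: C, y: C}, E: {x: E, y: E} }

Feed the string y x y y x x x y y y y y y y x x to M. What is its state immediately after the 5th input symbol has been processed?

C

A → D → C → C → C → C
After 5 symbols: C.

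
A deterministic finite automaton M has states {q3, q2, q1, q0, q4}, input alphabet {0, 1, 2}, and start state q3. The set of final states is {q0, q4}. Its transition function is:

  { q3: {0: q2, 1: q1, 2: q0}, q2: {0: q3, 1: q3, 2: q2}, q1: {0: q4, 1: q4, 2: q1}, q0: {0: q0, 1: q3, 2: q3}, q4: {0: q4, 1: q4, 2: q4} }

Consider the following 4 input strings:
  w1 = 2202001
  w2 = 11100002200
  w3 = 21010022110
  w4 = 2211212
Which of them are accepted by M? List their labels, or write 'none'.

w1: Trace: q3 -2-> q0 -2-> q3 -0-> q2 -2-> q2 -0-> q3 -0-> q2 -1-> q3  → end q3, rejected
w2: Trace: q3 -1-> q1 -1-> q4 -1-> q4 -0-> q4 -0-> q4 -0-> q4 -0-> q4 -2-> q4 -2-> q4 -0-> q4 -0-> q4  → end q4, accepted
w3: Trace: q3 -2-> q0 -1-> q3 -0-> q2 -1-> q3 -0-> q2 -0-> q3 -2-> q0 -2-> q3 -1-> q1 -1-> q4 -0-> q4  → end q4, accepted
w4: Trace: q3 -2-> q0 -2-> q3 -1-> q1 -1-> q4 -2-> q4 -1-> q4 -2-> q4  → end q4, accepted

w2, w3, w4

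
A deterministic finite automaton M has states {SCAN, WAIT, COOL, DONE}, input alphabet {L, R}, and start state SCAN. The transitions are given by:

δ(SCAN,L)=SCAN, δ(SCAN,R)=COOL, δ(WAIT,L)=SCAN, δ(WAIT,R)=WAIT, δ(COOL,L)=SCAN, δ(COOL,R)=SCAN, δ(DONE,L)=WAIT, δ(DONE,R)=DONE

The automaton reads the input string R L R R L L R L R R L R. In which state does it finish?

start at SCAN
read 'R': SCAN → COOL
read 'L': COOL → SCAN
read 'R': SCAN → COOL
read 'R': COOL → SCAN
read 'L': SCAN → SCAN
read 'L': SCAN → SCAN
read 'R': SCAN → COOL
read 'L': COOL → SCAN
read 'R': SCAN → COOL
read 'R': COOL → SCAN
read 'L': SCAN → SCAN
read 'R': SCAN → COOL

COOL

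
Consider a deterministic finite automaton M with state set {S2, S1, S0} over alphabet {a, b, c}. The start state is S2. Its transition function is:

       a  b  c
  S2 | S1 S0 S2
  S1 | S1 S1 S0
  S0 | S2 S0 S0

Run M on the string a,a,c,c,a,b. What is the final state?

S0

S2 → S1 → S1 → S0 → S0 → S2 → S0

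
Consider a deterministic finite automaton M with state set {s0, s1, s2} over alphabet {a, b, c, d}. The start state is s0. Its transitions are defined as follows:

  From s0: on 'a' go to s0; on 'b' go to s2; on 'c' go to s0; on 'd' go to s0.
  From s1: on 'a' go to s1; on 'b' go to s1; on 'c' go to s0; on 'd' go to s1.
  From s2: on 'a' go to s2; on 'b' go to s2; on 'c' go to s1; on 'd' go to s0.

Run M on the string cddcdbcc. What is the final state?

s0

start at s0
read 'c': s0 → s0
read 'd': s0 → s0
read 'd': s0 → s0
read 'c': s0 → s0
read 'd': s0 → s0
read 'b': s0 → s2
read 'c': s2 → s1
read 'c': s1 → s0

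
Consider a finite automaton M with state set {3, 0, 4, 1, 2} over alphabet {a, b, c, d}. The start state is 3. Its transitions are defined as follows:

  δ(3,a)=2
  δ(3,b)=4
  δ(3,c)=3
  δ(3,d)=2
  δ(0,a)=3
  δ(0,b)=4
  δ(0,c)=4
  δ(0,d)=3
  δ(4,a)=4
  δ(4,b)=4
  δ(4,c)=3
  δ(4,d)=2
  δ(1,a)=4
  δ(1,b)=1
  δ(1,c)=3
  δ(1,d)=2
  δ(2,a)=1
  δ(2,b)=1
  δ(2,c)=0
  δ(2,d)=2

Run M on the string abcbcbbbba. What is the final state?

start at 3
read 'a': 3 → 2
read 'b': 2 → 1
read 'c': 1 → 3
read 'b': 3 → 4
read 'c': 4 → 3
read 'b': 3 → 4
read 'b': 4 → 4
read 'b': 4 → 4
read 'b': 4 → 4
read 'a': 4 → 4

4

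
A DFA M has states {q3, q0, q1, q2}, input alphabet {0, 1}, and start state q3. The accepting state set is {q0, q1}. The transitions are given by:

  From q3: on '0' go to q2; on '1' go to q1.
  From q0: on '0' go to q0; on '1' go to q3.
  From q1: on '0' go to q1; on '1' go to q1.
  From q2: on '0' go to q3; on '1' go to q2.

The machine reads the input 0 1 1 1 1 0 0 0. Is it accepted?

No

q3 → q2 → q2 → q2 → q2 → q2 → q3 → q2 → q3
End state q3 is not accepting.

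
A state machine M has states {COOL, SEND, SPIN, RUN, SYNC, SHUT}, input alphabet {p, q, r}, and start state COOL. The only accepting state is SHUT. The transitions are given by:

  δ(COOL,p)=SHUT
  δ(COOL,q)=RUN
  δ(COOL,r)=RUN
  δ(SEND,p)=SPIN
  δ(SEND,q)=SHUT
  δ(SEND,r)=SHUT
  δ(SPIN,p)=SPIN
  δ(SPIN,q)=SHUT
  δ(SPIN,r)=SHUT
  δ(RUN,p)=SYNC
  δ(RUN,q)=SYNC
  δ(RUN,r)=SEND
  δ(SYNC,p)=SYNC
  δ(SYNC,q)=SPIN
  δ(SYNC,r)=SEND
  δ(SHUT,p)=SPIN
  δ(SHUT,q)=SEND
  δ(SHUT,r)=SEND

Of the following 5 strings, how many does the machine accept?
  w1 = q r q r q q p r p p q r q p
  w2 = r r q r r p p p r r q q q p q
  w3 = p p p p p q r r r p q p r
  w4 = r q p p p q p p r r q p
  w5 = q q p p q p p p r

3

w1:
  start at COOL
  read 'q': COOL → RUN
  read 'r': RUN → SEND
  read 'q': SEND → SHUT
  read 'r': SHUT → SEND
  read 'q': SEND → SHUT
  read 'q': SHUT → SEND
  read 'p': SEND → SPIN
  read 'r': SPIN → SHUT
  read 'p': SHUT → SPIN
  read 'p': SPIN → SPIN
  read 'q': SPIN → SHUT
  read 'r': SHUT → SEND
  read 'q': SEND → SHUT
  read 'p': SHUT → SPIN
  end SPIN, rejected
w2:
  start at COOL
  read 'r': COOL → RUN
  read 'r': RUN → SEND
  read 'q': SEND → SHUT
  read 'r': SHUT → SEND
  read 'r': SEND → SHUT
  read 'p': SHUT → SPIN
  read 'p': SPIN → SPIN
  read 'p': SPIN → SPIN
  read 'r': SPIN → SHUT
  read 'r': SHUT → SEND
  read 'q': SEND → SHUT
  read 'q': SHUT → SEND
  read 'q': SEND → SHUT
  read 'p': SHUT → SPIN
  read 'q': SPIN → SHUT
  end SHUT, accepted
w3:
  start at COOL
  read 'p': COOL → SHUT
  read 'p': SHUT → SPIN
  read 'p': SPIN → SPIN
  read 'p': SPIN → SPIN
  read 'p': SPIN → SPIN
  read 'q': SPIN → SHUT
  read 'r': SHUT → SEND
  read 'r': SEND → SHUT
  read 'r': SHUT → SEND
  read 'p': SEND → SPIN
  read 'q': SPIN → SHUT
  read 'p': SHUT → SPIN
  read 'r': SPIN → SHUT
  end SHUT, accepted
w4:
  start at COOL
  read 'r': COOL → RUN
  read 'q': RUN → SYNC
  read 'p': SYNC → SYNC
  read 'p': SYNC → SYNC
  read 'p': SYNC → SYNC
  read 'q': SYNC → SPIN
  read 'p': SPIN → SPIN
  read 'p': SPIN → SPIN
  read 'r': SPIN → SHUT
  read 'r': SHUT → SEND
  read 'q': SEND → SHUT
  read 'p': SHUT → SPIN
  end SPIN, rejected
w5:
  start at COOL
  read 'q': COOL → RUN
  read 'q': RUN → SYNC
  read 'p': SYNC → SYNC
  read 'p': SYNC → SYNC
  read 'q': SYNC → SPIN
  read 'p': SPIN → SPIN
  read 'p': SPIN → SPIN
  read 'p': SPIN → SPIN
  read 'r': SPIN → SHUT
  end SHUT, accepted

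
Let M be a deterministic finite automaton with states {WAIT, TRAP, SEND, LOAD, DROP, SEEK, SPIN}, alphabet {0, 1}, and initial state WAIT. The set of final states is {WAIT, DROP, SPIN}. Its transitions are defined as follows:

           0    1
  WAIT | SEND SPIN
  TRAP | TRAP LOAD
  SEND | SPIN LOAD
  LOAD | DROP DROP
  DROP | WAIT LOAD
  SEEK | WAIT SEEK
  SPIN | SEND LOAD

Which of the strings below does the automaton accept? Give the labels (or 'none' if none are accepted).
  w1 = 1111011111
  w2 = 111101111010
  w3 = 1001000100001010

w3

w1:
  start at WAIT
  read '1': WAIT → SPIN
  read '1': SPIN → LOAD
  read '1': LOAD → DROP
  read '1': DROP → LOAD
  read '0': LOAD → DROP
  read '1': DROP → LOAD
  read '1': LOAD → DROP
  read '1': DROP → LOAD
  read '1': LOAD → DROP
  read '1': DROP → LOAD
  end LOAD, rejected
w2:
  start at WAIT
  read '1': WAIT → SPIN
  read '1': SPIN → LOAD
  read '1': LOAD → DROP
  read '1': DROP → LOAD
  read '0': LOAD → DROP
  read '1': DROP → LOAD
  read '1': LOAD → DROP
  read '1': DROP → LOAD
  read '1': LOAD → DROP
  read '0': DROP → WAIT
  read '1': WAIT → SPIN
  read '0': SPIN → SEND
  end SEND, rejected
w3:
  start at WAIT
  read '1': WAIT → SPIN
  read '0': SPIN → SEND
  read '0': SEND → SPIN
  read '1': SPIN → LOAD
  read '0': LOAD → DROP
  read '0': DROP → WAIT
  read '0': WAIT → SEND
  read '1': SEND → LOAD
  read '0': LOAD → DROP
  read '0': DROP → WAIT
  read '0': WAIT → SEND
  read '0': SEND → SPIN
  read '1': SPIN → LOAD
  read '0': LOAD → DROP
  read '1': DROP → LOAD
  read '0': LOAD → DROP
  end DROP, accepted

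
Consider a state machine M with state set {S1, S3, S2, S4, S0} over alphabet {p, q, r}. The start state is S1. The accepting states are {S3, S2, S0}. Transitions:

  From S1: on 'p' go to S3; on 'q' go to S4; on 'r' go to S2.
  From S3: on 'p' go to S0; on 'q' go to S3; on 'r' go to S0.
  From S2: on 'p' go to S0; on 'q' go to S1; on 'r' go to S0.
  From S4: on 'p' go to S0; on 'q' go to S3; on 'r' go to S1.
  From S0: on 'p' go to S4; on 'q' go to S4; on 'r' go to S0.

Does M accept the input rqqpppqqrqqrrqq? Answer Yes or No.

start at S1
read 'r': S1 → S2
read 'q': S2 → S1
read 'q': S1 → S4
read 'p': S4 → S0
read 'p': S0 → S4
read 'p': S4 → S0
read 'q': S0 → S4
read 'q': S4 → S3
read 'r': S3 → S0
read 'q': S0 → S4
read 'q': S4 → S3
read 'r': S3 → S0
read 'r': S0 → S0
read 'q': S0 → S4
read 'q': S4 → S3
End state S3 is accepting.

Yes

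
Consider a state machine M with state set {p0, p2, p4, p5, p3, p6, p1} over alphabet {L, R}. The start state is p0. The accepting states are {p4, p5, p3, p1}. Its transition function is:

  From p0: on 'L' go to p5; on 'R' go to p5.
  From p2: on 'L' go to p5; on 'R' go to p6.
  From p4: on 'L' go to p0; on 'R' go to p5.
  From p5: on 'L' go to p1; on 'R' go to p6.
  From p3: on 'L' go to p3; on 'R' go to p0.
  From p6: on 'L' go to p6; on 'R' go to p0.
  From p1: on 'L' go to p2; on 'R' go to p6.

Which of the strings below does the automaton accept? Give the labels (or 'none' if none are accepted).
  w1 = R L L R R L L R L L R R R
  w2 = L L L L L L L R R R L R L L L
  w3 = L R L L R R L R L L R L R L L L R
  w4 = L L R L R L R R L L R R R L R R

none

w1:
  start at p0
  read 'R': p0 → p5
  read 'L': p5 → p1
  read 'L': p1 → p2
  read 'R': p2 → p6
  read 'R': p6 → p0
  read 'L': p0 → p5
  read 'L': p5 → p1
  read 'R': p1 → p6
  read 'L': p6 → p6
  read 'L': p6 → p6
  read 'R': p6 → p0
  read 'R': p0 → p5
  read 'R': p5 → p6
  end p6, rejected
w2:
  start at p0
  read 'L': p0 → p5
  read 'L': p5 → p1
  read 'L': p1 → p2
  read 'L': p2 → p5
  read 'L': p5 → p1
  read 'L': p1 → p2
  read 'L': p2 → p5
  read 'R': p5 → p6
  read 'R': p6 → p0
  read 'R': p0 → p5
  read 'L': p5 → p1
  read 'R': p1 → p6
  read 'L': p6 → p6
  read 'L': p6 → p6
  read 'L': p6 → p6
  end p6, rejected
w3:
  start at p0
  read 'L': p0 → p5
  read 'R': p5 → p6
  read 'L': p6 → p6
  read 'L': p6 → p6
  read 'R': p6 → p0
  read 'R': p0 → p5
  read 'L': p5 → p1
  read 'R': p1 → p6
  read 'L': p6 → p6
  read 'L': p6 → p6
  read 'R': p6 → p0
  read 'L': p0 → p5
  read 'R': p5 → p6
  read 'L': p6 → p6
  read 'L': p6 → p6
  read 'L': p6 → p6
  read 'R': p6 → p0
  end p0, rejected
w4:
  start at p0
  read 'L': p0 → p5
  read 'L': p5 → p1
  read 'R': p1 → p6
  read 'L': p6 → p6
  read 'R': p6 → p0
  read 'L': p0 → p5
  read 'R': p5 → p6
  read 'R': p6 → p0
  read 'L': p0 → p5
  read 'L': p5 → p1
  read 'R': p1 → p6
  read 'R': p6 → p0
  read 'R': p0 → p5
  read 'L': p5 → p1
  read 'R': p1 → p6
  read 'R': p6 → p0
  end p0, rejected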